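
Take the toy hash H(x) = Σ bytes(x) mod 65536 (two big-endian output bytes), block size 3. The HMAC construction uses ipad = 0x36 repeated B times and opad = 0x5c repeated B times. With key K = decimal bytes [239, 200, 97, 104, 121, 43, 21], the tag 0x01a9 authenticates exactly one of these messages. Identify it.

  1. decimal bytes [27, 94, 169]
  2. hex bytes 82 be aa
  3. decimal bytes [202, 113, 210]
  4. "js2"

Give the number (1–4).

Key decimal bytes [239, 200, 97, 104, 121, 43, 21] = ef c8 61 68 79 2b 15 is 7 bytes > B = 3, so hash it first: H(key) = 03 39, then zero-pad to 3 bytes: K' = 03 39 00.
K' ⊕ ipad = 35 0f 36; K' ⊕ opad = 5f 65 5c.
m1: inner = H(35 0f 36 1b 5e a9) = 01 9c; tag = H(5f 65 5c 01 9c) = 01bd
m2: inner = H(35 0f 36 82 be aa) = 02 64; tag = H(5f 65 5c 02 64) = 0186
m3: inner = H(35 0f 36 ca 71 d2) = 02 87; tag = H(5f 65 5c 02 87) = 01a9 ← matches
m4: inner = H(35 0f 36 6a 73 32) = 01 89; tag = H(5f 65 5c 01 89) = 01aa

3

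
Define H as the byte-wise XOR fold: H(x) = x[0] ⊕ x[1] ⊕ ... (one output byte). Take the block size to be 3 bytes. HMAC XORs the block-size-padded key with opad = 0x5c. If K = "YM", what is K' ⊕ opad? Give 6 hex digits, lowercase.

05115c

Key "YM" = 59 4d is 2 bytes ≤ B = 3; zero-pad to 3 bytes: K' = 59 4d 00.
XOR each byte with 0x5c: 59⊕5c=05, 4d⊕5c=11, 00⊕5c=5c.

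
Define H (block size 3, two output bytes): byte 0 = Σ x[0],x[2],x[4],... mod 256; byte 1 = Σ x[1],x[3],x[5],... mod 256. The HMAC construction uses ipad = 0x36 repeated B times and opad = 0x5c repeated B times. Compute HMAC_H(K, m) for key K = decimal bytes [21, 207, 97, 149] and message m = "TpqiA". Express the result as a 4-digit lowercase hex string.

Key decimal bytes [21, 207, 97, 149] = 15 cf 61 95 is 4 bytes > B = 3, so hash it first: H(key) = 76 64, then zero-pad to 3 bytes: K' = 76 64 00.
K' ⊕ ipad = 40 52 36.  K' ⊕ opad = 2a 38 5c.
Inner input = (K'⊕ipad) ∥ m = 40 52 36 ∥ 54 70 71 69 41.
Inner hash: even-index sum = 335 mod 256 = 79; odd-index sum = 344 mod 256 = 88 → 4f 58.
Outer input = (K'⊕opad) ∥ inner = 2a 38 5c ∥ 4f 58.
Outer hash (tag): even-index sum = 222 mod 256 = 222; odd-index sum = 135 mod 256 = 135 → de 87.

de87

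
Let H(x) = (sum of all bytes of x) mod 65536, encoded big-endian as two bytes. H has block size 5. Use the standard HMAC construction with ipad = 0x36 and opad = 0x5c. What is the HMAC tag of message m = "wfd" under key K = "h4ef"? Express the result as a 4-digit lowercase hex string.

Key "h4ef" = 68 34 65 66 is 4 bytes ≤ B = 5; zero-pad to 5 bytes: K' = 68 34 65 66 00.
K' ⊕ ipad = 5e 02 53 50 36.  K' ⊕ opad = 34 68 39 3a 5c.
Inner input = (K'⊕ipad) ∥ m = 5e 02 53 50 36 ∥ 77 66 64.
Inner hash: sum = 94+2+83+80+54+119+102+100 = 634 → 02 7a.
Outer input = (K'⊕opad) ∥ inner = 34 68 39 3a 5c ∥ 02 7a.
Outer hash (tag): sum = 52+104+57+58+92+2+122 = 487 → 01 e7.

01e7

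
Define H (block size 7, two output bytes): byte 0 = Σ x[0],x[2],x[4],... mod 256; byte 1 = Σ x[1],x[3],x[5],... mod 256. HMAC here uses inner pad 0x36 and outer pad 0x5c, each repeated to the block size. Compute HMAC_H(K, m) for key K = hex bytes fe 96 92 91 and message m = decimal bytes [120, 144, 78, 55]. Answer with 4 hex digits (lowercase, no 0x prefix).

Key hex bytes fe 96 92 91 is 4 bytes ≤ B = 7; zero-pad to 7 bytes: K' = fe 96 92 91 00 00 00.
K' ⊕ ipad = c8 a0 a4 a7 36 36 36.  K' ⊕ opad = a2 ca ce cd 5c 5c 5c.
Inner input = (K'⊕ipad) ∥ m = c8 a0 a4 a7 36 36 36 ∥ 78 90 4e 37.
Inner hash: even-index sum = 671 mod 256 = 159; odd-index sum = 579 mod 256 = 67 → 9f 43.
Outer input = (K'⊕opad) ∥ inner = a2 ca ce cd 5c 5c 5c ∥ 9f 43.
Outer hash (tag): even-index sum = 619 mod 256 = 107; odd-index sum = 658 mod 256 = 146 → 6b 92.

6b92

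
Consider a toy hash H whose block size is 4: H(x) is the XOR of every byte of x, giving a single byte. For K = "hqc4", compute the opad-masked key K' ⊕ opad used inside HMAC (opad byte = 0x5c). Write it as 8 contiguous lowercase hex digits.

342d3f68

Key "hqc4" = 68 71 63 34 is exactly B = 4 bytes: K' = 68 71 63 34.
XOR each byte with 0x5c: 68⊕5c=34, 71⊕5c=2d, 63⊕5c=3f, 34⊕5c=68.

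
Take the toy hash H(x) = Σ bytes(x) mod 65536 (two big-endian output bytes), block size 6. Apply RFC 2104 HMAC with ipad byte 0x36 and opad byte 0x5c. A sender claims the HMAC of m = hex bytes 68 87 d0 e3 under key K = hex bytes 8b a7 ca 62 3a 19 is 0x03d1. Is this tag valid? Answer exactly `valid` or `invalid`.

valid

Key hex bytes 8b a7 ca 62 3a 19 is exactly B = 6 bytes: K' = 8b a7 ca 62 3a 19.
K' ⊕ ipad = bd 91 fc 54 0c 2f; K' ⊕ opad = d7 fb 96 3e 66 45.
Inner hash: sum = 189+145+252+84+12+47+104+135+208+227 = 1403 → 05 7b.
Outer hash (recomputed tag): sum = 215+251+150+62+102+69+5+123 = 977 → 03 d1.
Recomputed tag = 03d1; claimed = 03d1 → match.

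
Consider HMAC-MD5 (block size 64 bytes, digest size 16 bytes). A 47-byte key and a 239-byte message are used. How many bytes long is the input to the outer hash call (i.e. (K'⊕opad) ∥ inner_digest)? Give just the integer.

80

Key is 47 ≤ 64 bytes, zero-padded: |K'| = 64.
Outer input = (K'⊕opad) ∥ H(inner) → 64 + 16 = 80 bytes.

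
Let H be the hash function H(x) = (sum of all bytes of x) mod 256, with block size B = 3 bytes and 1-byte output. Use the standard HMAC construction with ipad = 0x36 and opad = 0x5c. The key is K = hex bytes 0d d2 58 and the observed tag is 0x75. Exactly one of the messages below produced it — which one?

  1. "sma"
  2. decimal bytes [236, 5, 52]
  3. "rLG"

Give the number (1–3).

3

Key hex bytes 0d d2 58 is exactly B = 3 bytes: K' = 0d d2 58.
K' ⊕ ipad = 3b e4 6e; K' ⊕ opad = 51 8e 04.
m1: inner = H(3b e4 6e 73 6d 61) = ce; tag = H(51 8e 04 ce) = b1
m2: inner = H(3b e4 6e ec 05 34) = b2; tag = H(51 8e 04 b2) = 95
m3: inner = H(3b e4 6e 72 4c 47) = 92; tag = H(51 8e 04 92) = 75 ← matches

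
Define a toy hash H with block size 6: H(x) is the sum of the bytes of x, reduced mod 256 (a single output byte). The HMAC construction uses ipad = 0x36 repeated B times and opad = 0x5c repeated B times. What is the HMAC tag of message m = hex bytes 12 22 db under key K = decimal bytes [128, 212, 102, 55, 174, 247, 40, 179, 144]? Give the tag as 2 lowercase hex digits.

7d

Key decimal bytes [128, 212, 102, 55, 174, 247, 40, 179, 144] = 80 d4 66 37 ae f7 28 b3 90 is 9 bytes > B = 6, so hash it first: H(key) = 01, then zero-pad to 6 bytes: K' = 01 00 00 00 00 00.
K' ⊕ ipad = 37 36 36 36 36 36.  K' ⊕ opad = 5d 5c 5c 5c 5c 5c.
Inner input = (K'⊕ipad) ∥ m = 37 36 36 36 36 36 ∥ 12 22 db.
Inner hash: sum = 55+54+54+54+54+54+18+34+219 = 596; mod 256 = 84 → 54.
Outer input = (K'⊕opad) ∥ inner = 5d 5c 5c 5c 5c 5c ∥ 54.
Outer hash (tag): sum = 93+92+92+92+92+92+84 = 637; mod 256 = 125 → 7d.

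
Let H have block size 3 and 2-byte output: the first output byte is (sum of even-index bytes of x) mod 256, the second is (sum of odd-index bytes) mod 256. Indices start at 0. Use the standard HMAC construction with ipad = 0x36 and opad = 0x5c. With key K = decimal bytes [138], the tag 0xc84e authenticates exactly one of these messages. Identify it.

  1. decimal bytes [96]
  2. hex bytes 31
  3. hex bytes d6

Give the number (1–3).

Key decimal bytes [138] = 8a is 1 byte ≤ B = 3; zero-pad to 3 bytes: K' = 8a 00 00.
K' ⊕ ipad = bc 36 36; K' ⊕ opad = d6 5c 5c.
m1: inner = H(bc 36 36 60) = f2 96; tag = H(d6 5c 5c f2 96) = c84e ← matches
m2: inner = H(bc 36 36 31) = f2 67; tag = H(d6 5c 5c f2 67) = 994e
m3: inner = H(bc 36 36 d6) = f2 0c; tag = H(d6 5c 5c f2 0c) = 3e4e

1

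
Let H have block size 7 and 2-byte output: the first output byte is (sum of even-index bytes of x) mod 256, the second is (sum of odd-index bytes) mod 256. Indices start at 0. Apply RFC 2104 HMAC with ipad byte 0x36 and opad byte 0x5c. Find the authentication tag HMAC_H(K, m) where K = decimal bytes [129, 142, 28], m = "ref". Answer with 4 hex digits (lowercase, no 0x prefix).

Key decimal bytes [129, 142, 28] = 81 8e 1c is 3 bytes ≤ B = 7; zero-pad to 7 bytes: K' = 81 8e 1c 00 00 00 00.
K' ⊕ ipad = b7 b8 2a 36 36 36 36.  K' ⊕ opad = dd d2 40 5c 5c 5c 5c.
Inner input = (K'⊕ipad) ∥ m = b7 b8 2a 36 36 36 36 ∥ 72 65 66.
Inner hash: even-index sum = 434 mod 256 = 178; odd-index sum = 508 mod 256 = 252 → b2 fc.
Outer input = (K'⊕opad) ∥ inner = dd d2 40 5c 5c 5c 5c ∥ b2 fc.
Outer hash (tag): even-index sum = 721 mod 256 = 209; odd-index sum = 572 mod 256 = 60 → d1 3c.

d13c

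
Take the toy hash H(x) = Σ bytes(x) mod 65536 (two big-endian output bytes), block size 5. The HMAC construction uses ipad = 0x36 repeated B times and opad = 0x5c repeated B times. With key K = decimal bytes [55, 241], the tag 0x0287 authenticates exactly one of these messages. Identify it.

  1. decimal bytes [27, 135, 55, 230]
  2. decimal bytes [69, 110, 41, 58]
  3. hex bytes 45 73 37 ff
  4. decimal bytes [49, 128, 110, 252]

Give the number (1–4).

3

Key decimal bytes [55, 241] = 37 f1 is 2 bytes ≤ B = 5; zero-pad to 5 bytes: K' = 37 f1 00 00 00.
K' ⊕ ipad = 01 c7 36 36 36; K' ⊕ opad = 6b ad 5c 5c 5c.
m1: inner = H(01 c7 36 36 36 1b 87 37 e6) = 03 29; tag = H(6b ad 5c 5c 5c 03 29) = 0258
m2: inner = H(01 c7 36 36 36 45 6e 29 3a) = 02 80; tag = H(6b ad 5c 5c 5c 02 80) = 02ae
m3: inner = H(01 c7 36 36 36 45 73 37 ff) = 03 58; tag = H(6b ad 5c 5c 5c 03 58) = 0287 ← matches
m4: inner = H(01 c7 36 36 36 31 80 6e fc) = 03 85; tag = H(6b ad 5c 5c 5c 03 85) = 02b4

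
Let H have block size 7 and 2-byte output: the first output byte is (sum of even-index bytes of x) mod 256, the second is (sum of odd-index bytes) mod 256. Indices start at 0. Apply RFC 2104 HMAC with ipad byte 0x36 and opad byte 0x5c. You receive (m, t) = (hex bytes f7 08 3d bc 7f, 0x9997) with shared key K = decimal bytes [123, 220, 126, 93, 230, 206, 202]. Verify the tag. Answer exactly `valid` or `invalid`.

Key decimal bytes [123, 220, 126, 93, 230, 206, 202] = 7b dc 7e 5d e6 ce ca is exactly B = 7 bytes: K' = 7b dc 7e 5d e6 ce ca.
K' ⊕ ipad = 4d ea 48 6b d0 f8 fc; K' ⊕ opad = 27 80 22 01 ba 92 96.
Inner hash: even-index sum = 805 mod 256 = 37; odd-index sum = 1024 mod 256 = 0 → 25 00.
Outer hash (recomputed tag): even-index sum = 409 mod 256 = 153; odd-index sum = 312 mod 256 = 56 → 99 38.
Recomputed tag = 9938; claimed = 9997 → mismatch.

invalid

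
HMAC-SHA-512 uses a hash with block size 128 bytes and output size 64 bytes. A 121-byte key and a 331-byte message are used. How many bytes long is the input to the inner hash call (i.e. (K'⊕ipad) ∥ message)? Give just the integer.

459

Key is 121 ≤ 128 bytes, zero-padded: |K'| = 128.
Inner input = (K'⊕ipad) ∥ m → 128 + 331 = 459 bytes.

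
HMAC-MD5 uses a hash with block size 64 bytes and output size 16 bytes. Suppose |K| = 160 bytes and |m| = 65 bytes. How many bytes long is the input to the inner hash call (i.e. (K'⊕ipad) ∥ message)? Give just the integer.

129

Key is 160 > 64 bytes, so it is hashed to 16 bytes then zero-padded to 64: |K'| = 64.
Inner input = (K'⊕ipad) ∥ m → 64 + 65 = 129 bytes.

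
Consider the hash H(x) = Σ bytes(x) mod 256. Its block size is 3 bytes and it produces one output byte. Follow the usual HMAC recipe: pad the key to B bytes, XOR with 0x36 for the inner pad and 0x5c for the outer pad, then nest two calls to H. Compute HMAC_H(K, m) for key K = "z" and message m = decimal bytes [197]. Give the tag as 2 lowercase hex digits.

Key "z" = 7a is 1 byte ≤ B = 3; zero-pad to 3 bytes: K' = 7a 00 00.
K' ⊕ ipad = 4c 36 36.  K' ⊕ opad = 26 5c 5c.
Inner input = (K'⊕ipad) ∥ m = 4c 36 36 ∥ c5.
Inner hash: sum = 76+54+54+197 = 381; mod 256 = 125 → 7d.
Outer input = (K'⊕opad) ∥ inner = 26 5c 5c ∥ 7d.
Outer hash (tag): sum = 38+92+92+125 = 347; mod 256 = 91 → 5b.

5b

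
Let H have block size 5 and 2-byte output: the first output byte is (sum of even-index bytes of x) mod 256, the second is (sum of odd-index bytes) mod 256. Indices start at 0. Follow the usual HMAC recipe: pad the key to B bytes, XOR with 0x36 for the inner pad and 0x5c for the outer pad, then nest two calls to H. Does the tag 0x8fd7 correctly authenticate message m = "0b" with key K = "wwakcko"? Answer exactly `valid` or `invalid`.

valid

Key "wwakcko" = 77 77 61 6b 63 6b 6f is 7 bytes > B = 5, so hash it first: H(key) = aa 4d, then zero-pad to 5 bytes: K' = aa 4d 00 00 00.
K' ⊕ ipad = 9c 7b 36 36 36; K' ⊕ opad = f6 11 5c 5c 5c.
Inner hash: even-index sum = 362 mod 256 = 106; odd-index sum = 225 mod 256 = 225 → 6a e1.
Outer hash (recomputed tag): even-index sum = 655 mod 256 = 143; odd-index sum = 215 mod 256 = 215 → 8f d7.
Recomputed tag = 8fd7; claimed = 8fd7 → match.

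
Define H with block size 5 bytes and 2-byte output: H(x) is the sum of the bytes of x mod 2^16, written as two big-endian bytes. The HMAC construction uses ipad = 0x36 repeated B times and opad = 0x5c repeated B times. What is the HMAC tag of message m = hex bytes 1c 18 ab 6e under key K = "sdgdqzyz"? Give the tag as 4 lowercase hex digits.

032b

Key "sdgdqzyz" = 73 64 67 64 71 7a 79 7a is 8 bytes > B = 5, so hash it first: H(key) = 03 80, then zero-pad to 5 bytes: K' = 03 80 00 00 00.
K' ⊕ ipad = 35 b6 36 36 36.  K' ⊕ opad = 5f dc 5c 5c 5c.
Inner input = (K'⊕ipad) ∥ m = 35 b6 36 36 36 ∥ 1c 18 ab 6e.
Inner hash: sum = 53+182+54+54+54+28+24+171+110 = 730 → 02 da.
Outer input = (K'⊕opad) ∥ inner = 5f dc 5c 5c 5c ∥ 02 da.
Outer hash (tag): sum = 95+220+92+92+92+2+218 = 811 → 03 2b.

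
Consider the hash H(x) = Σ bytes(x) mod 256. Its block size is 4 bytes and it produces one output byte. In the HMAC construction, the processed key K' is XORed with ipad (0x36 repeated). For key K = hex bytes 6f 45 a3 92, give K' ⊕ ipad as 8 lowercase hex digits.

597395a4

Key hex bytes 6f 45 a3 92 is exactly B = 4 bytes: K' = 6f 45 a3 92.
XOR each byte with 0x36: 6f⊕36=59, 45⊕36=73, a3⊕36=95, 92⊕36=a4.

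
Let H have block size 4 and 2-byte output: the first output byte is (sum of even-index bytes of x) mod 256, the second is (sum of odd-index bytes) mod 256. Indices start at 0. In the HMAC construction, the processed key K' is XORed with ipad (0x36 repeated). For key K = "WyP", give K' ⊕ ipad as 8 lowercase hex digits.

Key "WyP" = 57 79 50 is 3 bytes ≤ B = 4; zero-pad to 4 bytes: K' = 57 79 50 00.
XOR each byte with 0x36: 57⊕36=61, 79⊕36=4f, 50⊕36=66, 00⊕36=36.

614f6636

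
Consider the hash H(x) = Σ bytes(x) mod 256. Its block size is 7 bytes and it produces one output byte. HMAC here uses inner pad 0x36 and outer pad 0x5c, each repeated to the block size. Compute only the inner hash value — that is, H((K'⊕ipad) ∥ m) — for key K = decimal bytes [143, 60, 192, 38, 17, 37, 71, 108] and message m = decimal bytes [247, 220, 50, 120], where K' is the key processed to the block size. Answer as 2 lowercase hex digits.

Key decimal bytes [143, 60, 192, 38, 17, 37, 71, 108] = 8f 3c c0 26 11 25 47 6c is 8 bytes > B = 7, so hash it first: H(key) = 9a, then zero-pad to 7 bytes: K' = 9a 00 00 00 00 00 00.
K' ⊕ ipad = ac 36 36 36 36 36 36.
Inner input = ac 36 36 36 36 36 36 ∥ f7 dc 32 78.
Inner hash: sum = 172+54+54+54+54+54+54+247+220+50+120 = 1133; mod 256 = 109 → 6d.

6d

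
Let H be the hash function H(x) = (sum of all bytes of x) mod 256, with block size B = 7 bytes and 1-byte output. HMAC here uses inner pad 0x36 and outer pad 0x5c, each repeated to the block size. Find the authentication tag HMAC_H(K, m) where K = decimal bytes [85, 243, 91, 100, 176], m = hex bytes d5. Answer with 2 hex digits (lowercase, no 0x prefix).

49

Key decimal bytes [85, 243, 91, 100, 176] = 55 f3 5b 64 b0 is 5 bytes ≤ B = 7; zero-pad to 7 bytes: K' = 55 f3 5b 64 b0 00 00.
K' ⊕ ipad = 63 c5 6d 52 86 36 36.  K' ⊕ opad = 09 af 07 38 ec 5c 5c.
Inner input = (K'⊕ipad) ∥ m = 63 c5 6d 52 86 36 36 ∥ d5.
Inner hash: sum = 99+197+109+82+134+54+54+213 = 942; mod 256 = 174 → ae.
Outer input = (K'⊕opad) ∥ inner = 09 af 07 38 ec 5c 5c ∥ ae.
Outer hash (tag): sum = 9+175+7+56+236+92+92+174 = 841; mod 256 = 73 → 49.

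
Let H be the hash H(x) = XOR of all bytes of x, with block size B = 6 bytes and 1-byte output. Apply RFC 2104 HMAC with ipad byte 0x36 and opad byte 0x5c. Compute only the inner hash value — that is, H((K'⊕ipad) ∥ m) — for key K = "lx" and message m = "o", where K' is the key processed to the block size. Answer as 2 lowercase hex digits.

7b

Key "lx" = 6c 78 is 2 bytes ≤ B = 6; zero-pad to 6 bytes: K' = 6c 78 00 00 00 00.
K' ⊕ ipad = 5a 4e 36 36 36 36.
Inner input = 5a 4e 36 36 36 36 ∥ 6f.
Inner hash: XOR 5a⊕4e⊕36⊕36⊕36⊕36⊕6f = 7b.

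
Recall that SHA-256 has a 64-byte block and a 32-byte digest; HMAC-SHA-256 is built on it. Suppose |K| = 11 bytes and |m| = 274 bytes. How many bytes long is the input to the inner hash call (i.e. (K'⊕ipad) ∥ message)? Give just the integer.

Key is 11 ≤ 64 bytes, zero-padded: |K'| = 64.
Inner input = (K'⊕ipad) ∥ m → 64 + 274 = 338 bytes.

338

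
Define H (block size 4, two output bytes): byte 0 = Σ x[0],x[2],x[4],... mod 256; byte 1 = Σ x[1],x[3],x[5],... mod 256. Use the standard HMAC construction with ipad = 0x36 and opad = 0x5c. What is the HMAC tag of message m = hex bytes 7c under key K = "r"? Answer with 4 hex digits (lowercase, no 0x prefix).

8024

Key "r" = 72 is 1 byte ≤ B = 4; zero-pad to 4 bytes: K' = 72 00 00 00.
K' ⊕ ipad = 44 36 36 36.  K' ⊕ opad = 2e 5c 5c 5c.
Inner input = (K'⊕ipad) ∥ m = 44 36 36 36 ∥ 7c.
Inner hash: even-index sum = 246 mod 256 = 246; odd-index sum = 108 mod 256 = 108 → f6 6c.
Outer input = (K'⊕opad) ∥ inner = 2e 5c 5c 5c ∥ f6 6c.
Outer hash (tag): even-index sum = 384 mod 256 = 128; odd-index sum = 292 mod 256 = 36 → 80 24.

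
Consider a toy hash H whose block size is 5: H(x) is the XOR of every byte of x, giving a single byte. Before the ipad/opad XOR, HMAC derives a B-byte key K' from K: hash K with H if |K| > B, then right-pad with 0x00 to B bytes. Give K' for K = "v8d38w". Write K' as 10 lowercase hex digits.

|K| = 6 > B = 5, so first hash the key.
H(K): XOR 76⊕38⊕64⊕33⊕38⊕77 = 56.
Zero-pad H(K) = 56 to 5 bytes: K' = 56 00 00 00 00.

5600000000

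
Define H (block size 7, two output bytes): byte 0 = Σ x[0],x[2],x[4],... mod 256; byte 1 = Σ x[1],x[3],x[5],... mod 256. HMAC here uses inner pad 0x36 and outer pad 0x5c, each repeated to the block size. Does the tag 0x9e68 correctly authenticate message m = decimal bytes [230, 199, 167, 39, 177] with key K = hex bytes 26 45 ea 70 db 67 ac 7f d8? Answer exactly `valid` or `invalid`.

valid

Key hex bytes 26 45 ea 70 db 67 ac 7f d8 is 9 bytes > B = 7, so hash it first: H(key) = 6f 9b, then zero-pad to 7 bytes: K' = 6f 9b 00 00 00 00 00.
K' ⊕ ipad = 59 ad 36 36 36 36 36; K' ⊕ opad = 33 c7 5c 5c 5c 5c 5c.
Inner hash: even-index sum = 489 mod 256 = 233; odd-index sum = 855 mod 256 = 87 → e9 57.
Outer hash (recomputed tag): even-index sum = 414 mod 256 = 158; odd-index sum = 616 mod 256 = 104 → 9e 68.
Recomputed tag = 9e68; claimed = 9e68 → match.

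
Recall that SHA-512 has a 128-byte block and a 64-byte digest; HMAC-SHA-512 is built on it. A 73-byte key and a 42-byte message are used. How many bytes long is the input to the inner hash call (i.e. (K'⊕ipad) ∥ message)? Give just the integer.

170

Key is 73 ≤ 128 bytes, zero-padded: |K'| = 128.
Inner input = (K'⊕ipad) ∥ m → 128 + 42 = 170 bytes.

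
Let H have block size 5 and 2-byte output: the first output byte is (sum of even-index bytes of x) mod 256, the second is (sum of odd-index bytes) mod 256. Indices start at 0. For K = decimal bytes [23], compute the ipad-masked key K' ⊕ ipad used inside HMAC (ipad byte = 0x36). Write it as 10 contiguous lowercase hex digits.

2136363636

Key decimal bytes [23] = 17 is 1 byte ≤ B = 5; zero-pad to 5 bytes: K' = 17 00 00 00 00.
XOR each byte with 0x36: 17⊕36=21, 00⊕36=36, 00⊕36=36, 00⊕36=36, 00⊕36=36.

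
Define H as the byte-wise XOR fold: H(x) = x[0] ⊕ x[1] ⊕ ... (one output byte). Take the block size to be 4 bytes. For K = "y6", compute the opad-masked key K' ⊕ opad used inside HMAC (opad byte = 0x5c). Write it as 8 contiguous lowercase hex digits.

256a5c5c

Key "y6" = 79 36 is 2 bytes ≤ B = 4; zero-pad to 4 bytes: K' = 79 36 00 00.
XOR each byte with 0x5c: 79⊕5c=25, 36⊕5c=6a, 00⊕5c=5c, 00⊕5c=5c.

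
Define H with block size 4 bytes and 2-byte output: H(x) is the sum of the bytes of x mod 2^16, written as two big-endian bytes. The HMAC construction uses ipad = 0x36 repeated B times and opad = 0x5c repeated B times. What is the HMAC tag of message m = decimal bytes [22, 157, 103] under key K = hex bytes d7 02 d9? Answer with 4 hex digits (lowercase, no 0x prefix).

0221

Key hex bytes d7 02 d9 is 3 bytes ≤ B = 4; zero-pad to 4 bytes: K' = d7 02 d9 00.
K' ⊕ ipad = e1 34 ef 36.  K' ⊕ opad = 8b 5e 85 5c.
Inner input = (K'⊕ipad) ∥ m = e1 34 ef 36 ∥ 16 9d 67.
Inner hash: sum = 225+52+239+54+22+157+103 = 852 → 03 54.
Outer input = (K'⊕opad) ∥ inner = 8b 5e 85 5c ∥ 03 54.
Outer hash (tag): sum = 139+94+133+92+3+84 = 545 → 02 21.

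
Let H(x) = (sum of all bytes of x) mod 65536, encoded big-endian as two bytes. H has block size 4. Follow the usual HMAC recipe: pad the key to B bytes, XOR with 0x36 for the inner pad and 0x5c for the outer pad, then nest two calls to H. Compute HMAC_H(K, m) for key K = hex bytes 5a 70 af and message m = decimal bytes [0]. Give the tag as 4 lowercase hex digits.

Key hex bytes 5a 70 af is 3 bytes ≤ B = 4; zero-pad to 4 bytes: K' = 5a 70 af 00.
K' ⊕ ipad = 6c 46 99 36.  K' ⊕ opad = 06 2c f3 5c.
Inner input = (K'⊕ipad) ∥ m = 6c 46 99 36 ∥ 00.
Inner hash: sum = 108+70+153+54+0 = 385 → 01 81.
Outer input = (K'⊕opad) ∥ inner = 06 2c f3 5c ∥ 01 81.
Outer hash (tag): sum = 6+44+243+92+1+129 = 515 → 02 03.

0203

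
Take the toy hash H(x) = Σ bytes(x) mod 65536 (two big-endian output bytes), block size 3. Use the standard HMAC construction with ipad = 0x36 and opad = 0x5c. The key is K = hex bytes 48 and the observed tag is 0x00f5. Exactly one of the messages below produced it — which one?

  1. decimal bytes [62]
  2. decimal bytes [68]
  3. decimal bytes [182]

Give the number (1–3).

Key hex bytes 48 is 1 byte ≤ B = 3; zero-pad to 3 bytes: K' = 48 00 00.
K' ⊕ ipad = 7e 36 36; K' ⊕ opad = 14 5c 5c.
m1: inner = H(7e 36 36 3e) = 01 28; tag = H(14 5c 5c 01 28) = 00f5 ← matches
m2: inner = H(7e 36 36 44) = 01 2e; tag = H(14 5c 5c 01 2e) = 00fb
m3: inner = H(7e 36 36 b6) = 01 a0; tag = H(14 5c 5c 01 a0) = 016d

1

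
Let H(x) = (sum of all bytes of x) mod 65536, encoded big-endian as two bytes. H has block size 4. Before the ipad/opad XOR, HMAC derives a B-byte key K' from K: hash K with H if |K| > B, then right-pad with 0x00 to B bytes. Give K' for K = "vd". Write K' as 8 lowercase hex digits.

Key "vd" = 76 64 is 2 bytes ≤ B = 4; zero-pad to 4 bytes: K' = 76 64 00 00.

76640000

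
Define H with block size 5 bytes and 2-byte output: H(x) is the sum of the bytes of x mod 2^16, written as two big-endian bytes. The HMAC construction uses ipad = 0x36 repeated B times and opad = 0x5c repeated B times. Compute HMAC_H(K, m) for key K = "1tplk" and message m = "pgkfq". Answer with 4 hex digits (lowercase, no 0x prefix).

018a

Key "1tplk" = 31 74 70 6c 6b is exactly B = 5 bytes: K' = 31 74 70 6c 6b.
K' ⊕ ipad = 07 42 46 5a 5d.  K' ⊕ opad = 6d 28 2c 30 37.
Inner input = (K'⊕ipad) ∥ m = 07 42 46 5a 5d ∥ 70 67 6b 66 71.
Inner hash: sum = 7+66+70+90+93+112+103+107+102+113 = 863 → 03 5f.
Outer input = (K'⊕opad) ∥ inner = 6d 28 2c 30 37 ∥ 03 5f.
Outer hash (tag): sum = 109+40+44+48+55+3+95 = 394 → 01 8a.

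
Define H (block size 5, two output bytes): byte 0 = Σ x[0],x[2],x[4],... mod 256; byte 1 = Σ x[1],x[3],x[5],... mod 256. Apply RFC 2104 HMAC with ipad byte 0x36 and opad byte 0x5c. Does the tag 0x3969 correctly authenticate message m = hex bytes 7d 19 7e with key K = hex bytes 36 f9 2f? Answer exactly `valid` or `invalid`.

valid

Key hex bytes 36 f9 2f is 3 bytes ≤ B = 5; zero-pad to 5 bytes: K' = 36 f9 2f 00 00.
K' ⊕ ipad = 00 cf 19 36 36; K' ⊕ opad = 6a a5 73 5c 5c.
Inner hash: even-index sum = 104 mod 256 = 104; odd-index sum = 512 mod 256 = 0 → 68 00.
Outer hash (recomputed tag): even-index sum = 313 mod 256 = 57; odd-index sum = 361 mod 256 = 105 → 39 69.
Recomputed tag = 3969; claimed = 3969 → match.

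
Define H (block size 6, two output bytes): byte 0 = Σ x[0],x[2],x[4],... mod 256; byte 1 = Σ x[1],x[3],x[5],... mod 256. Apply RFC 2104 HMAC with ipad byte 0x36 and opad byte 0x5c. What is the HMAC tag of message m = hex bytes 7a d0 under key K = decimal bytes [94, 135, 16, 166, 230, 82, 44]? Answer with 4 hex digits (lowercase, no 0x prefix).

Key decimal bytes [94, 135, 16, 166, 230, 82, 44] = 5e 87 10 a6 e6 52 2c is 7 bytes > B = 6, so hash it first: H(key) = 80 7f, then zero-pad to 6 bytes: K' = 80 7f 00 00 00 00.
K' ⊕ ipad = b6 49 36 36 36 36.  K' ⊕ opad = dc 23 5c 5c 5c 5c.
Inner input = (K'⊕ipad) ∥ m = b6 49 36 36 36 36 ∥ 7a d0.
Inner hash: even-index sum = 412 mod 256 = 156; odd-index sum = 389 mod 256 = 133 → 9c 85.
Outer input = (K'⊕opad) ∥ inner = dc 23 5c 5c 5c 5c ∥ 9c 85.
Outer hash (tag): even-index sum = 560 mod 256 = 48; odd-index sum = 352 mod 256 = 96 → 30 60.

3060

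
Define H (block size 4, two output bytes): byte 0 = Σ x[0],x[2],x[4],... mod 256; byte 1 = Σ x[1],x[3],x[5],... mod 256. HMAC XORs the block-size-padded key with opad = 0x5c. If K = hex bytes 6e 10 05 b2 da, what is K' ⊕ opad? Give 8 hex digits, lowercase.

Key hex bytes 6e 10 05 b2 da is 5 bytes > B = 4, so hash it first: H(key) = 4d c2, then zero-pad to 4 bytes: K' = 4d c2 00 00.
XOR each byte with 0x5c: 4d⊕5c=11, c2⊕5c=9e, 00⊕5c=5c, 00⊕5c=5c.

119e5c5c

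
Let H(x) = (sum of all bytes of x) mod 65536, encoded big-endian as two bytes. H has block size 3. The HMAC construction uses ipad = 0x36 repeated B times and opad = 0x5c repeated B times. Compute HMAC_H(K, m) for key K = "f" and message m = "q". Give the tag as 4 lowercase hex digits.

Key "f" = 66 is 1 byte ≤ B = 3; zero-pad to 3 bytes: K' = 66 00 00.
K' ⊕ ipad = 50 36 36.  K' ⊕ opad = 3a 5c 5c.
Inner input = (K'⊕ipad) ∥ m = 50 36 36 ∥ 71.
Inner hash: sum = 80+54+54+113 = 301 → 01 2d.
Outer input = (K'⊕opad) ∥ inner = 3a 5c 5c ∥ 01 2d.
Outer hash (tag): sum = 58+92+92+1+45 = 288 → 01 20.

0120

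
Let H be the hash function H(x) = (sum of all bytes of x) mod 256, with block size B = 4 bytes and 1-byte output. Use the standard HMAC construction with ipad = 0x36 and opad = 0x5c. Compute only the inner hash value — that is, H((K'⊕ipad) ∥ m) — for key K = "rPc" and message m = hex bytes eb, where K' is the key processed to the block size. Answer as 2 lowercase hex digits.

20

Key "rPc" = 72 50 63 is 3 bytes ≤ B = 4; zero-pad to 4 bytes: K' = 72 50 63 00.
K' ⊕ ipad = 44 66 55 36.
Inner input = 44 66 55 36 ∥ eb.
Inner hash: sum = 68+102+85+54+235 = 544; mod 256 = 32 → 20.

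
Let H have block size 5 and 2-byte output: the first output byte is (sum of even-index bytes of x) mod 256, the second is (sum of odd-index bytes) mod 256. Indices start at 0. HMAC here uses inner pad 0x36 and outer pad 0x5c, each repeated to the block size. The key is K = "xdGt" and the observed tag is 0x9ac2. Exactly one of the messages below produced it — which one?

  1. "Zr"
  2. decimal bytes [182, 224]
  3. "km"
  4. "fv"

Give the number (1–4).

3

Key "xdGt" = 78 64 47 74 is 4 bytes ≤ B = 5; zero-pad to 5 bytes: K' = 78 64 47 74 00.
K' ⊕ ipad = 4e 52 71 42 36; K' ⊕ opad = 24 38 1b 28 5c.
m1: inner = H(4e 52 71 42 36 5a 72) = 67 ee; tag = H(24 38 1b 28 5c 67 ee) = 89c7
m2: inner = H(4e 52 71 42 36 b6 e0) = d5 4a; tag = H(24 38 1b 28 5c d5 4a) = e535
m3: inner = H(4e 52 71 42 36 6b 6d) = 62 ff; tag = H(24 38 1b 28 5c 62 ff) = 9ac2 ← matches
m4: inner = H(4e 52 71 42 36 66 76) = 6b fa; tag = H(24 38 1b 28 5c 6b fa) = 95cb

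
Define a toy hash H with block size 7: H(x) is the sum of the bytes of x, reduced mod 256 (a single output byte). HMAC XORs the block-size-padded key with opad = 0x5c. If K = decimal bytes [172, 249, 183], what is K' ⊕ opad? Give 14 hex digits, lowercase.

f0a5eb5c5c5c5c

Key decimal bytes [172, 249, 183] = ac f9 b7 is 3 bytes ≤ B = 7; zero-pad to 7 bytes: K' = ac f9 b7 00 00 00 00.
XOR each byte with 0x5c: ac⊕5c=f0, f9⊕5c=a5, b7⊕5c=eb, 00⊕5c=5c, 00⊕5c=5c, 00⊕5c=5c, 00⊕5c=5c.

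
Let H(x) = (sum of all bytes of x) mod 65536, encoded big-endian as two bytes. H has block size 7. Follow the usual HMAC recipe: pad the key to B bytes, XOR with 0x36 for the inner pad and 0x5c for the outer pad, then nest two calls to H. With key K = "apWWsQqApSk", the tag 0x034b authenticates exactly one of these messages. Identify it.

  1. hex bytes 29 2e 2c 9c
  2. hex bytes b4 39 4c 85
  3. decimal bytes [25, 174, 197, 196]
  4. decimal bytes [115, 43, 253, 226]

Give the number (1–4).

Key "apWWsQqApSk" = 61 70 57 57 73 51 71 41 70 53 6b is 11 bytes > B = 7, so hash it first: H(key) = 04 23, then zero-pad to 7 bytes: K' = 04 23 00 00 00 00 00.
K' ⊕ ipad = 32 15 36 36 36 36 36; K' ⊕ opad = 58 7f 5c 5c 5c 5c 5c.
m1: inner = H(32 15 36 36 36 36 36 29 2e 2c 9c) = 02 74; tag = H(58 7f 5c 5c 5c 5c 5c 02 74) = 0319
m2: inner = H(32 15 36 36 36 36 36 b4 39 4c 85) = 03 13; tag = H(58 7f 5c 5c 5c 5c 5c 03 13) = 02b9
m3: inner = H(32 15 36 36 36 36 36 19 ae c5 c4) = 03 a5; tag = H(58 7f 5c 5c 5c 5c 5c 03 a5) = 034b ← matches
m4: inner = H(32 15 36 36 36 36 36 73 2b fd e2) = 03 d2; tag = H(58 7f 5c 5c 5c 5c 5c 03 d2) = 0378

3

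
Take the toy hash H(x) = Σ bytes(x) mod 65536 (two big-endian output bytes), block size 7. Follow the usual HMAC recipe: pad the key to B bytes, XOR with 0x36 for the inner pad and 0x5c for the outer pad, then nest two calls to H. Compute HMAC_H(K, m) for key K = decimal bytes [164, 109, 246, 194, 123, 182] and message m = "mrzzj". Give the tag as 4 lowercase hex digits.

Key decimal bytes [164, 109, 246, 194, 123, 182] = a4 6d f6 c2 7b b6 is 6 bytes ≤ B = 7; zero-pad to 7 bytes: K' = a4 6d f6 c2 7b b6 00.
K' ⊕ ipad = 92 5b c0 f4 4d 80 36.  K' ⊕ opad = f8 31 aa 9e 27 ea 5c.
Inner input = (K'⊕ipad) ∥ m = 92 5b c0 f4 4d 80 36 ∥ 6d 72 7a 7a 6a.
Inner hash: sum = 146+91+192+244+77+128+54+109+114+122+122+106 = 1505 → 05 e1.
Outer input = (K'⊕opad) ∥ inner = f8 31 aa 9e 27 ea 5c ∥ 05 e1.
Outer hash (tag): sum = 248+49+170+158+39+234+92+5+225 = 1220 → 04 c4.

04c4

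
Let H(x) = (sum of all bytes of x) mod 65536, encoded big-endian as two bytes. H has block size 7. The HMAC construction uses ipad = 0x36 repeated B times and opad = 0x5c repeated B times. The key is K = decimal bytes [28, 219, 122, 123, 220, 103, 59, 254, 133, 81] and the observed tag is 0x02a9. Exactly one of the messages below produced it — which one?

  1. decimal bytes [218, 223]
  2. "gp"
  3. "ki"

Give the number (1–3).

2

Key decimal bytes [28, 219, 122, 123, 220, 103, 59, 254, 133, 81] = 1c db 7a 7b dc 67 3b fe 85 51 is 10 bytes > B = 7, so hash it first: H(key) = 05 3e, then zero-pad to 7 bytes: K' = 05 3e 00 00 00 00 00.
K' ⊕ ipad = 33 08 36 36 36 36 36; K' ⊕ opad = 59 62 5c 5c 5c 5c 5c.
m1: inner = H(33 08 36 36 36 36 36 da df) = 03 02; tag = H(59 62 5c 5c 5c 5c 5c 03 02) = 028c
m2: inner = H(33 08 36 36 36 36 36 67 70) = 02 20; tag = H(59 62 5c 5c 5c 5c 5c 02 20) = 02a9 ← matches
m3: inner = H(33 08 36 36 36 36 36 6b 69) = 02 1d; tag = H(59 62 5c 5c 5c 5c 5c 02 1d) = 02a6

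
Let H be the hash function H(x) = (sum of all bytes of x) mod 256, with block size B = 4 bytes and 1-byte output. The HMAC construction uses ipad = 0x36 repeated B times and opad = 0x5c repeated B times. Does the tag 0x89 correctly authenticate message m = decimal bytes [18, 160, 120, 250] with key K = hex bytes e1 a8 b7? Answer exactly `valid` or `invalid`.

invalid

Key hex bytes e1 a8 b7 is 3 bytes ≤ B = 4; zero-pad to 4 bytes: K' = e1 a8 b7 00.
K' ⊕ ipad = d7 9e 81 36; K' ⊕ opad = bd f4 eb 5c.
Inner hash: sum = 215+158+129+54+18+160+120+250 = 1104; mod 256 = 80 → 50.
Outer hash (recomputed tag): sum = 189+244+235+92+80 = 840; mod 256 = 72 → 48.
Recomputed tag = 48; claimed = 89 → mismatch.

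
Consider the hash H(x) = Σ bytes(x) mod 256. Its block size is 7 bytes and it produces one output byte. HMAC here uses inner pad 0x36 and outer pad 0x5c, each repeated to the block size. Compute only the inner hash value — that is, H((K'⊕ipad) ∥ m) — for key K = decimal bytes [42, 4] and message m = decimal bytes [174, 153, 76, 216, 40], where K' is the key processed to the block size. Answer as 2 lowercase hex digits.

ef

Key decimal bytes [42, 4] = 2a 04 is 2 bytes ≤ B = 7; zero-pad to 7 bytes: K' = 2a 04 00 00 00 00 00.
K' ⊕ ipad = 1c 32 36 36 36 36 36.
Inner input = 1c 32 36 36 36 36 36 ∥ ae 99 4c d8 28.
Inner hash: sum = 28+50+54+54+54+54+54+174+153+76+216+40 = 1007; mod 256 = 239 → ef.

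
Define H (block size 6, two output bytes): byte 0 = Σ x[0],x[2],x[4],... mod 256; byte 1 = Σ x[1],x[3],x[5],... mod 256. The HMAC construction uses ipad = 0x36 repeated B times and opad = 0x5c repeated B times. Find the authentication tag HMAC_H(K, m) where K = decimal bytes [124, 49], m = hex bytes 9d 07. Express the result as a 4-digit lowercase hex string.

Key decimal bytes [124, 49] = 7c 31 is 2 bytes ≤ B = 6; zero-pad to 6 bytes: K' = 7c 31 00 00 00 00.
K' ⊕ ipad = 4a 07 36 36 36 36.  K' ⊕ opad = 20 6d 5c 5c 5c 5c.
Inner input = (K'⊕ipad) ∥ m = 4a 07 36 36 36 36 ∥ 9d 07.
Inner hash: even-index sum = 339 mod 256 = 83; odd-index sum = 122 mod 256 = 122 → 53 7a.
Outer input = (K'⊕opad) ∥ inner = 20 6d 5c 5c 5c 5c ∥ 53 7a.
Outer hash (tag): even-index sum = 299 mod 256 = 43; odd-index sum = 415 mod 256 = 159 → 2b 9f.

2b9f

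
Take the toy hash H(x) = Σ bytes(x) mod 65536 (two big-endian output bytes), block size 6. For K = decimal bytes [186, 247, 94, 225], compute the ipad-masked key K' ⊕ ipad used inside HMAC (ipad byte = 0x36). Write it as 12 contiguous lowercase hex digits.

Key decimal bytes [186, 247, 94, 225] = ba f7 5e e1 is 4 bytes ≤ B = 6; zero-pad to 6 bytes: K' = ba f7 5e e1 00 00.
XOR each byte with 0x36: ba⊕36=8c, f7⊕36=c1, 5e⊕36=68, e1⊕36=d7, 00⊕36=36, 00⊕36=36.

8cc168d73636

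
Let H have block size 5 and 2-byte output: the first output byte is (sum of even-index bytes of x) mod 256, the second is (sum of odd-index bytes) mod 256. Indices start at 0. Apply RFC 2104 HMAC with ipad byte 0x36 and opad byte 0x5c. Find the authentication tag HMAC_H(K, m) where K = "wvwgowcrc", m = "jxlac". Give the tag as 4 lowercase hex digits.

9650

Key "wvwgowcrc" = 77 76 77 67 6f 77 63 72 63 is 9 bytes > B = 5, so hash it first: H(key) = 23 c6, then zero-pad to 5 bytes: K' = 23 c6 00 00 00.
K' ⊕ ipad = 15 f0 36 36 36.  K' ⊕ opad = 7f 9a 5c 5c 5c.
Inner input = (K'⊕ipad) ∥ m = 15 f0 36 36 36 ∥ 6a 78 6c 61 63.
Inner hash: even-index sum = 346 mod 256 = 90; odd-index sum = 607 mod 256 = 95 → 5a 5f.
Outer input = (K'⊕opad) ∥ inner = 7f 9a 5c 5c 5c ∥ 5a 5f.
Outer hash (tag): even-index sum = 406 mod 256 = 150; odd-index sum = 336 mod 256 = 80 → 96 50.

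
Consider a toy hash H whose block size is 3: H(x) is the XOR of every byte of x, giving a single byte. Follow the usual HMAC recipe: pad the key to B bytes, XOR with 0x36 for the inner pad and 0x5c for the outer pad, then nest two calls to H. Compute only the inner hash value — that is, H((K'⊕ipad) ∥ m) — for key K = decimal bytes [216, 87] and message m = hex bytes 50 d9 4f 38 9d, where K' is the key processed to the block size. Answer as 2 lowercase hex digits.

da

Key decimal bytes [216, 87] = d8 57 is 2 bytes ≤ B = 3; zero-pad to 3 bytes: K' = d8 57 00.
K' ⊕ ipad = ee 61 36.
Inner input = ee 61 36 ∥ 50 d9 4f 38 9d.
Inner hash: XOR ee⊕61⊕36⊕50⊕d9⊕4f⊕38⊕9d = da.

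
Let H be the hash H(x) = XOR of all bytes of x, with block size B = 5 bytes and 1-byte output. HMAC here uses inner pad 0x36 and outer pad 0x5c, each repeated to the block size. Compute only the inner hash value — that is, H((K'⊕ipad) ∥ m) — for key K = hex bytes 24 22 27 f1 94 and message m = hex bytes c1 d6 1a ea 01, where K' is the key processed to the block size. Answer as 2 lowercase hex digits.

94

Key hex bytes 24 22 27 f1 94 is exactly B = 5 bytes: K' = 24 22 27 f1 94.
K' ⊕ ipad = 12 14 11 c7 a2.
Inner input = 12 14 11 c7 a2 ∥ c1 d6 1a ea 01.
Inner hash: XOR 12⊕14⊕11⊕c7⊕a2⊕c1⊕d6⊕1a⊕ea⊕01 = 94.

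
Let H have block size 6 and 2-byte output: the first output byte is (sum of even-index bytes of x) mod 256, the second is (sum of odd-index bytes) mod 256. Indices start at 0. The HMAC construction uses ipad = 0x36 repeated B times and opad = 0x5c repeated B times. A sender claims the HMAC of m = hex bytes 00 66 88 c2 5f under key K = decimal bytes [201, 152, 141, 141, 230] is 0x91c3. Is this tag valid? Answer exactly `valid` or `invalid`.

Key decimal bytes [201, 152, 141, 141, 230] = c9 98 8d 8d e6 is 5 bytes ≤ B = 6; zero-pad to 6 bytes: K' = c9 98 8d 8d e6 00.
K' ⊕ ipad = ff ae bb bb d0 36; K' ⊕ opad = 95 c4 d1 d1 ba 5c.
Inner hash: even-index sum = 881 mod 256 = 113; odd-index sum = 711 mod 256 = 199 → 71 c7.
Outer hash (recomputed tag): even-index sum = 657 mod 256 = 145; odd-index sum = 696 mod 256 = 184 → 91 b8.
Recomputed tag = 91b8; claimed = 91c3 → mismatch.

invalid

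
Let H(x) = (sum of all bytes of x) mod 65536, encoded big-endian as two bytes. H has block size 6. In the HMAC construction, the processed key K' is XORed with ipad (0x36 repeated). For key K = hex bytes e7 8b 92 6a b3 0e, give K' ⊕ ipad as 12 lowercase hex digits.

Key hex bytes e7 8b 92 6a b3 0e is exactly B = 6 bytes: K' = e7 8b 92 6a b3 0e.
XOR each byte with 0x36: e7⊕36=d1, 8b⊕36=bd, 92⊕36=a4, 6a⊕36=5c, b3⊕36=85, 0e⊕36=38.

d1bda45c8538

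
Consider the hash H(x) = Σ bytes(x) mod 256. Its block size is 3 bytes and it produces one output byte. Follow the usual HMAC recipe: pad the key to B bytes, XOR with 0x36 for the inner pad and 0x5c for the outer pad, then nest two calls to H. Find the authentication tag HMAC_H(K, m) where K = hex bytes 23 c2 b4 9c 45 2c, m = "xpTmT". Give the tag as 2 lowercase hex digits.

Key hex bytes 23 c2 b4 9c 45 2c is 6 bytes > B = 3, so hash it first: H(key) = a6, then zero-pad to 3 bytes: K' = a6 00 00.
K' ⊕ ipad = 90 36 36.  K' ⊕ opad = fa 5c 5c.
Inner input = (K'⊕ipad) ∥ m = 90 36 36 ∥ 78 70 54 6d 54.
Inner hash: sum = 144+54+54+120+112+84+109+84 = 761; mod 256 = 249 → f9.
Outer input = (K'⊕opad) ∥ inner = fa 5c 5c ∥ f9.
Outer hash (tag): sum = 250+92+92+249 = 683; mod 256 = 171 → ab.

ab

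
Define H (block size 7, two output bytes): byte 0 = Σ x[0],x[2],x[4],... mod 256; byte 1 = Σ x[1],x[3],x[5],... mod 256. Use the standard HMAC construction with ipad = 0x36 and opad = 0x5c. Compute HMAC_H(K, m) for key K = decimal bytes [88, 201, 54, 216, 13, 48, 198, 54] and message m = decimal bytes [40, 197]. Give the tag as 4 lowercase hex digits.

Key decimal bytes [88, 201, 54, 216, 13, 48, 198, 54] = 58 c9 36 d8 0d 30 c6 36 is 8 bytes > B = 7, so hash it first: H(key) = 61 07, then zero-pad to 7 bytes: K' = 61 07 00 00 00 00 00.
K' ⊕ ipad = 57 31 36 36 36 36 36.  K' ⊕ opad = 3d 5b 5c 5c 5c 5c 5c.
Inner input = (K'⊕ipad) ∥ m = 57 31 36 36 36 36 36 ∥ 28 c5.
Inner hash: even-index sum = 446 mod 256 = 190; odd-index sum = 197 mod 256 = 197 → be c5.
Outer input = (K'⊕opad) ∥ inner = 3d 5b 5c 5c 5c 5c 5c ∥ be c5.
Outer hash (tag): even-index sum = 534 mod 256 = 22; odd-index sum = 465 mod 256 = 209 → 16 d1.

16d1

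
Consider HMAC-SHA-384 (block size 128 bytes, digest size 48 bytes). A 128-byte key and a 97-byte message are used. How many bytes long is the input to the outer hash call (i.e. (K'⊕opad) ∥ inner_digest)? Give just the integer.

176

Key is 128 ≤ 128 bytes, zero-padded: |K'| = 128.
Outer input = (K'⊕opad) ∥ H(inner) → 128 + 48 = 176 bytes.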